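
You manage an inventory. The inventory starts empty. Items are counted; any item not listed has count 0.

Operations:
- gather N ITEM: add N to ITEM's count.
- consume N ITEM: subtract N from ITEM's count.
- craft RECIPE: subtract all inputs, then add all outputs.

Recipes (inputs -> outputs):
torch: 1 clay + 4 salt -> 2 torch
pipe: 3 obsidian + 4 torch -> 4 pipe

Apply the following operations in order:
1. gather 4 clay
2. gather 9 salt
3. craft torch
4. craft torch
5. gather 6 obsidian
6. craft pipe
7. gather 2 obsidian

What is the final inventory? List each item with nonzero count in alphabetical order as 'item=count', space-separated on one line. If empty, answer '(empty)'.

After 1 (gather 4 clay): clay=4
After 2 (gather 9 salt): clay=4 salt=9
After 3 (craft torch): clay=3 salt=5 torch=2
After 4 (craft torch): clay=2 salt=1 torch=4
After 5 (gather 6 obsidian): clay=2 obsidian=6 salt=1 torch=4
After 6 (craft pipe): clay=2 obsidian=3 pipe=4 salt=1
After 7 (gather 2 obsidian): clay=2 obsidian=5 pipe=4 salt=1

Answer: clay=2 obsidian=5 pipe=4 salt=1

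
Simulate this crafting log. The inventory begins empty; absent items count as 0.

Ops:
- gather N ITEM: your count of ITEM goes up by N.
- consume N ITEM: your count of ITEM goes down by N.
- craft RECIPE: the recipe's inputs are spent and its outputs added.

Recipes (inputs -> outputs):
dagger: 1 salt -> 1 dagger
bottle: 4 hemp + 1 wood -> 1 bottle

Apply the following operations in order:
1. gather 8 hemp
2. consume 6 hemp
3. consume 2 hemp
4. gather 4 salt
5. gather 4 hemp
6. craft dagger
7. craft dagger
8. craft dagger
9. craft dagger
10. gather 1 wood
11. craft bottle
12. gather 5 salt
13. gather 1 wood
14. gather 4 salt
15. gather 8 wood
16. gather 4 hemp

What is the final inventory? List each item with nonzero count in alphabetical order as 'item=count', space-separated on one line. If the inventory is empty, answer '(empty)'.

After 1 (gather 8 hemp): hemp=8
After 2 (consume 6 hemp): hemp=2
After 3 (consume 2 hemp): (empty)
After 4 (gather 4 salt): salt=4
After 5 (gather 4 hemp): hemp=4 salt=4
After 6 (craft dagger): dagger=1 hemp=4 salt=3
After 7 (craft dagger): dagger=2 hemp=4 salt=2
After 8 (craft dagger): dagger=3 hemp=4 salt=1
After 9 (craft dagger): dagger=4 hemp=4
After 10 (gather 1 wood): dagger=4 hemp=4 wood=1
After 11 (craft bottle): bottle=1 dagger=4
After 12 (gather 5 salt): bottle=1 dagger=4 salt=5
After 13 (gather 1 wood): bottle=1 dagger=4 salt=5 wood=1
After 14 (gather 4 salt): bottle=1 dagger=4 salt=9 wood=1
After 15 (gather 8 wood): bottle=1 dagger=4 salt=9 wood=9
After 16 (gather 4 hemp): bottle=1 dagger=4 hemp=4 salt=9 wood=9

Answer: bottle=1 dagger=4 hemp=4 salt=9 wood=9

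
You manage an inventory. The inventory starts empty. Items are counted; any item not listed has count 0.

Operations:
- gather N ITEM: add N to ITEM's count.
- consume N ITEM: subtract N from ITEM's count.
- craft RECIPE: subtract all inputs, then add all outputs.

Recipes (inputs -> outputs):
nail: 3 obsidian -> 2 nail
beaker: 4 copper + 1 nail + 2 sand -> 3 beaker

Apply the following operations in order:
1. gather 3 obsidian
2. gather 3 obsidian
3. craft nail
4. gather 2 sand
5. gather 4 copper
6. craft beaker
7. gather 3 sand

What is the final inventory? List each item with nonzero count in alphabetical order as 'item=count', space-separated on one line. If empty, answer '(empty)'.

Answer: beaker=3 nail=1 obsidian=3 sand=3

Derivation:
After 1 (gather 3 obsidian): obsidian=3
After 2 (gather 3 obsidian): obsidian=6
After 3 (craft nail): nail=2 obsidian=3
After 4 (gather 2 sand): nail=2 obsidian=3 sand=2
After 5 (gather 4 copper): copper=4 nail=2 obsidian=3 sand=2
After 6 (craft beaker): beaker=3 nail=1 obsidian=3
After 7 (gather 3 sand): beaker=3 nail=1 obsidian=3 sand=3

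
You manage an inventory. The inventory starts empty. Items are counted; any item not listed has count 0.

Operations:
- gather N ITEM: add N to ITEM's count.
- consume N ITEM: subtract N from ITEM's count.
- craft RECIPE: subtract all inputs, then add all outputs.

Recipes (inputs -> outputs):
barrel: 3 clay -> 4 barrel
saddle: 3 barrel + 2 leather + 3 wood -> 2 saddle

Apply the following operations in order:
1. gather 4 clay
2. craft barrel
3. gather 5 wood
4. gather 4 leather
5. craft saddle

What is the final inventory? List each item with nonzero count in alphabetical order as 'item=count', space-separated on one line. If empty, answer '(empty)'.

Answer: barrel=1 clay=1 leather=2 saddle=2 wood=2

Derivation:
After 1 (gather 4 clay): clay=4
After 2 (craft barrel): barrel=4 clay=1
After 3 (gather 5 wood): barrel=4 clay=1 wood=5
After 4 (gather 4 leather): barrel=4 clay=1 leather=4 wood=5
After 5 (craft saddle): barrel=1 clay=1 leather=2 saddle=2 wood=2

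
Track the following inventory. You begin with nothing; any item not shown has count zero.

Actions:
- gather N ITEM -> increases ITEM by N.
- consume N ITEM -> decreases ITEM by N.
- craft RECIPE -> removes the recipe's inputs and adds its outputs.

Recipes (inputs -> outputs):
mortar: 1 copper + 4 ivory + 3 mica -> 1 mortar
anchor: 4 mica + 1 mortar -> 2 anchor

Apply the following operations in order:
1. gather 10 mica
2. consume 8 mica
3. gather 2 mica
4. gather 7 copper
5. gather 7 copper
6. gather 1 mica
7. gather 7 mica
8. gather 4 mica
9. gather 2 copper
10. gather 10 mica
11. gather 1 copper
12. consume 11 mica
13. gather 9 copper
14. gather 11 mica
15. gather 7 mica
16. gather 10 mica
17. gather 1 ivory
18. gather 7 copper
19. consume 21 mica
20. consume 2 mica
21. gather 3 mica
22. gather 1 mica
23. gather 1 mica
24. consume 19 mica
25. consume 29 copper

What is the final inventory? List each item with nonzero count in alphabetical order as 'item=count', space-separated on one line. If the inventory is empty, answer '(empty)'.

After 1 (gather 10 mica): mica=10
After 2 (consume 8 mica): mica=2
After 3 (gather 2 mica): mica=4
After 4 (gather 7 copper): copper=7 mica=4
After 5 (gather 7 copper): copper=14 mica=4
After 6 (gather 1 mica): copper=14 mica=5
After 7 (gather 7 mica): copper=14 mica=12
After 8 (gather 4 mica): copper=14 mica=16
After 9 (gather 2 copper): copper=16 mica=16
After 10 (gather 10 mica): copper=16 mica=26
After 11 (gather 1 copper): copper=17 mica=26
After 12 (consume 11 mica): copper=17 mica=15
After 13 (gather 9 copper): copper=26 mica=15
After 14 (gather 11 mica): copper=26 mica=26
After 15 (gather 7 mica): copper=26 mica=33
After 16 (gather 10 mica): copper=26 mica=43
After 17 (gather 1 ivory): copper=26 ivory=1 mica=43
After 18 (gather 7 copper): copper=33 ivory=1 mica=43
After 19 (consume 21 mica): copper=33 ivory=1 mica=22
After 20 (consume 2 mica): copper=33 ivory=1 mica=20
After 21 (gather 3 mica): copper=33 ivory=1 mica=23
After 22 (gather 1 mica): copper=33 ivory=1 mica=24
After 23 (gather 1 mica): copper=33 ivory=1 mica=25
After 24 (consume 19 mica): copper=33 ivory=1 mica=6
After 25 (consume 29 copper): copper=4 ivory=1 mica=6

Answer: copper=4 ivory=1 mica=6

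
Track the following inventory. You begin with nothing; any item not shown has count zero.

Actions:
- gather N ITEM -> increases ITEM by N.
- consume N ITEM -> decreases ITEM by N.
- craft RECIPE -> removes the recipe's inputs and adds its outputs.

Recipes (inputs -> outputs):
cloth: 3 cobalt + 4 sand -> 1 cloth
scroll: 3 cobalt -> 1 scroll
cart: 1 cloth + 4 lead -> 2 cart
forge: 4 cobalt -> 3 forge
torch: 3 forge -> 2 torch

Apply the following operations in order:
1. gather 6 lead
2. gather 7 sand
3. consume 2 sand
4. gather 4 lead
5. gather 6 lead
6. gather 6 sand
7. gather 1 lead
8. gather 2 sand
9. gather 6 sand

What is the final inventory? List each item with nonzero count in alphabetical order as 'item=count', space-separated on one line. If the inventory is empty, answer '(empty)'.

Answer: lead=17 sand=19

Derivation:
After 1 (gather 6 lead): lead=6
After 2 (gather 7 sand): lead=6 sand=7
After 3 (consume 2 sand): lead=6 sand=5
After 4 (gather 4 lead): lead=10 sand=5
After 5 (gather 6 lead): lead=16 sand=5
After 6 (gather 6 sand): lead=16 sand=11
After 7 (gather 1 lead): lead=17 sand=11
After 8 (gather 2 sand): lead=17 sand=13
After 9 (gather 6 sand): lead=17 sand=19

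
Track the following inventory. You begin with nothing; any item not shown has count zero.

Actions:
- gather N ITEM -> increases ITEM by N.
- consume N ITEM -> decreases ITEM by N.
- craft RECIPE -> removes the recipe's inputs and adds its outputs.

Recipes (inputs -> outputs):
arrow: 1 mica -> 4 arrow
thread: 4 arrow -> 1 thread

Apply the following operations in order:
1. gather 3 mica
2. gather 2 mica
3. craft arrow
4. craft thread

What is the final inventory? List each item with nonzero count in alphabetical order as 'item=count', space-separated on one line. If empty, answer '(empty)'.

After 1 (gather 3 mica): mica=3
After 2 (gather 2 mica): mica=5
After 3 (craft arrow): arrow=4 mica=4
After 4 (craft thread): mica=4 thread=1

Answer: mica=4 thread=1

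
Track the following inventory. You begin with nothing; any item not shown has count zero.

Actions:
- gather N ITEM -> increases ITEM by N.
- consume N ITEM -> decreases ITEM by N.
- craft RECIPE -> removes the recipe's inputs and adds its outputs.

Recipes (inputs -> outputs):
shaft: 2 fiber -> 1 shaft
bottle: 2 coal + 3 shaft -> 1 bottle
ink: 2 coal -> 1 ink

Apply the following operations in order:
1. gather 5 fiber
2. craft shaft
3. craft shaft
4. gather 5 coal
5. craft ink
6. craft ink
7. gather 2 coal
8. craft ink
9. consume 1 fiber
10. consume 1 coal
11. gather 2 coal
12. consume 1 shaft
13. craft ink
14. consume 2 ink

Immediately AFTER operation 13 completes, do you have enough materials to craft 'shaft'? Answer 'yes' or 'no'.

After 1 (gather 5 fiber): fiber=5
After 2 (craft shaft): fiber=3 shaft=1
After 3 (craft shaft): fiber=1 shaft=2
After 4 (gather 5 coal): coal=5 fiber=1 shaft=2
After 5 (craft ink): coal=3 fiber=1 ink=1 shaft=2
After 6 (craft ink): coal=1 fiber=1 ink=2 shaft=2
After 7 (gather 2 coal): coal=3 fiber=1 ink=2 shaft=2
After 8 (craft ink): coal=1 fiber=1 ink=3 shaft=2
After 9 (consume 1 fiber): coal=1 ink=3 shaft=2
After 10 (consume 1 coal): ink=3 shaft=2
After 11 (gather 2 coal): coal=2 ink=3 shaft=2
After 12 (consume 1 shaft): coal=2 ink=3 shaft=1
After 13 (craft ink): ink=4 shaft=1

Answer: no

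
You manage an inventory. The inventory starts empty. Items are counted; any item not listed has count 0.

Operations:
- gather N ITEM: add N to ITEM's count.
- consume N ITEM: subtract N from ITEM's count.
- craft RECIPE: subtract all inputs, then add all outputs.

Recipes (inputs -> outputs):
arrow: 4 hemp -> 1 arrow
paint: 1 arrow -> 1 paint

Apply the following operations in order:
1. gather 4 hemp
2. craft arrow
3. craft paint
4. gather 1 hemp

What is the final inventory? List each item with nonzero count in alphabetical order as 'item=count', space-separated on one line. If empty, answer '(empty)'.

Answer: hemp=1 paint=1

Derivation:
After 1 (gather 4 hemp): hemp=4
After 2 (craft arrow): arrow=1
After 3 (craft paint): paint=1
After 4 (gather 1 hemp): hemp=1 paint=1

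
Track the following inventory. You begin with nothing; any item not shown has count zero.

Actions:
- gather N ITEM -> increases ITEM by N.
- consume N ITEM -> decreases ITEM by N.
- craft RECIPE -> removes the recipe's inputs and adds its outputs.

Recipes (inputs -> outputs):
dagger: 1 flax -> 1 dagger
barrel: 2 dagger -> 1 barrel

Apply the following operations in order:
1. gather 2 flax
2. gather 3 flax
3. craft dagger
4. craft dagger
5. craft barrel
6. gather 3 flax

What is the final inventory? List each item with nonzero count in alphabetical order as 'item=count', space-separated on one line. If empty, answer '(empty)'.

Answer: barrel=1 flax=6

Derivation:
After 1 (gather 2 flax): flax=2
After 2 (gather 3 flax): flax=5
After 3 (craft dagger): dagger=1 flax=4
After 4 (craft dagger): dagger=2 flax=3
After 5 (craft barrel): barrel=1 flax=3
After 6 (gather 3 flax): barrel=1 flax=6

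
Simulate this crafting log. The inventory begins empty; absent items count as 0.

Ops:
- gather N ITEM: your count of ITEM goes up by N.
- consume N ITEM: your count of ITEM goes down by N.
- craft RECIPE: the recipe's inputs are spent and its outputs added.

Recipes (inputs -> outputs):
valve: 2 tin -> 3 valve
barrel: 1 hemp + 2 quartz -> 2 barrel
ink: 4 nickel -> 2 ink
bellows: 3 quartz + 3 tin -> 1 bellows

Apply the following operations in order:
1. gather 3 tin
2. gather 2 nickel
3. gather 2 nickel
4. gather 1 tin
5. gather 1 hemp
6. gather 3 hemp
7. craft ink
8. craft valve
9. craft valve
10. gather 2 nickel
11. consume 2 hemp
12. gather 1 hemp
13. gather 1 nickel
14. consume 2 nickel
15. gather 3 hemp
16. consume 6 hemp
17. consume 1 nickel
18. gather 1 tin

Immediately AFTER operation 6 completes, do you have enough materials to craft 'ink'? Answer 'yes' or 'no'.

After 1 (gather 3 tin): tin=3
After 2 (gather 2 nickel): nickel=2 tin=3
After 3 (gather 2 nickel): nickel=4 tin=3
After 4 (gather 1 tin): nickel=4 tin=4
After 5 (gather 1 hemp): hemp=1 nickel=4 tin=4
After 6 (gather 3 hemp): hemp=4 nickel=4 tin=4

Answer: yes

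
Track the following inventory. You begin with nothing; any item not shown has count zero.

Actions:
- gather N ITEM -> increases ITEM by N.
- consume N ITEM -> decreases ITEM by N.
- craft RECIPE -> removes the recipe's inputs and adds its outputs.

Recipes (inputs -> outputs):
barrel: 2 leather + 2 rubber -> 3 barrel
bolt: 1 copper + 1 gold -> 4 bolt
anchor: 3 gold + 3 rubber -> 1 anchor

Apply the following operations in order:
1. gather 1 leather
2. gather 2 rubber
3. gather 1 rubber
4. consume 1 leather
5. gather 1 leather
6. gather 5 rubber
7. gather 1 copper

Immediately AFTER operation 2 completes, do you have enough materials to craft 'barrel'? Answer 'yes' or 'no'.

After 1 (gather 1 leather): leather=1
After 2 (gather 2 rubber): leather=1 rubber=2

Answer: no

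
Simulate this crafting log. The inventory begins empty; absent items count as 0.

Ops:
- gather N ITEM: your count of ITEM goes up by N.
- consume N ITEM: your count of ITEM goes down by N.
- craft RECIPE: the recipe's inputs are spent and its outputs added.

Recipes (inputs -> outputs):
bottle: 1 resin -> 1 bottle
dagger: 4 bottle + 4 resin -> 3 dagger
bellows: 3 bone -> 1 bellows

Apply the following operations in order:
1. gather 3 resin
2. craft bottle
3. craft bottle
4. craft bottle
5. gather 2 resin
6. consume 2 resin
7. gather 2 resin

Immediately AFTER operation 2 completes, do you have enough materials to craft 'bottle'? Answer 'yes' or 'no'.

After 1 (gather 3 resin): resin=3
After 2 (craft bottle): bottle=1 resin=2

Answer: yes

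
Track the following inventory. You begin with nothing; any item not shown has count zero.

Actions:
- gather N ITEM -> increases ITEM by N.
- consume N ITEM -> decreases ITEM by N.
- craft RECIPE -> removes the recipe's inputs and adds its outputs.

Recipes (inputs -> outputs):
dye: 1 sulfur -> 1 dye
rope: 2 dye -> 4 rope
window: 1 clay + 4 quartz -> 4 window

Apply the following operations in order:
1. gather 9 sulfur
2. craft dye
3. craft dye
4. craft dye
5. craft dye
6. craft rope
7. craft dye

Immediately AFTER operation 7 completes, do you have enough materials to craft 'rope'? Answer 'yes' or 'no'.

Answer: yes

Derivation:
After 1 (gather 9 sulfur): sulfur=9
After 2 (craft dye): dye=1 sulfur=8
After 3 (craft dye): dye=2 sulfur=7
After 4 (craft dye): dye=3 sulfur=6
After 5 (craft dye): dye=4 sulfur=5
After 6 (craft rope): dye=2 rope=4 sulfur=5
After 7 (craft dye): dye=3 rope=4 sulfur=4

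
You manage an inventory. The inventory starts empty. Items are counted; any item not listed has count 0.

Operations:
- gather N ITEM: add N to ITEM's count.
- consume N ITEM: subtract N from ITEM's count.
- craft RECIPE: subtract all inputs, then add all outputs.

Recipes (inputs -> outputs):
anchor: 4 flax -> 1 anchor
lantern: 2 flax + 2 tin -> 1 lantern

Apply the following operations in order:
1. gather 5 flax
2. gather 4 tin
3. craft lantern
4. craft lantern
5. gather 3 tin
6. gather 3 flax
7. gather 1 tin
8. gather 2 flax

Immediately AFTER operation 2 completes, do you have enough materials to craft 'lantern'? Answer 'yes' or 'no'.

Answer: yes

Derivation:
After 1 (gather 5 flax): flax=5
After 2 (gather 4 tin): flax=5 tin=4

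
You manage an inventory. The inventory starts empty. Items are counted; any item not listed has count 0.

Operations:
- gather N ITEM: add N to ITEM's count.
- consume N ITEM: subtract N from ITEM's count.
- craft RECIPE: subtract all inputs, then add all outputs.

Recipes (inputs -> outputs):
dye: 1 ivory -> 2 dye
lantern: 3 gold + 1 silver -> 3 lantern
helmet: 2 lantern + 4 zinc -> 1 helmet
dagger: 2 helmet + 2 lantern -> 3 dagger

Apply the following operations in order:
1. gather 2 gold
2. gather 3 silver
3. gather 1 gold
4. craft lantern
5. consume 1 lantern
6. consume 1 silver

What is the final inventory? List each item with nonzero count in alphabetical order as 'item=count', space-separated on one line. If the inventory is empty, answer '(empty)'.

After 1 (gather 2 gold): gold=2
After 2 (gather 3 silver): gold=2 silver=3
After 3 (gather 1 gold): gold=3 silver=3
After 4 (craft lantern): lantern=3 silver=2
After 5 (consume 1 lantern): lantern=2 silver=2
After 6 (consume 1 silver): lantern=2 silver=1

Answer: lantern=2 silver=1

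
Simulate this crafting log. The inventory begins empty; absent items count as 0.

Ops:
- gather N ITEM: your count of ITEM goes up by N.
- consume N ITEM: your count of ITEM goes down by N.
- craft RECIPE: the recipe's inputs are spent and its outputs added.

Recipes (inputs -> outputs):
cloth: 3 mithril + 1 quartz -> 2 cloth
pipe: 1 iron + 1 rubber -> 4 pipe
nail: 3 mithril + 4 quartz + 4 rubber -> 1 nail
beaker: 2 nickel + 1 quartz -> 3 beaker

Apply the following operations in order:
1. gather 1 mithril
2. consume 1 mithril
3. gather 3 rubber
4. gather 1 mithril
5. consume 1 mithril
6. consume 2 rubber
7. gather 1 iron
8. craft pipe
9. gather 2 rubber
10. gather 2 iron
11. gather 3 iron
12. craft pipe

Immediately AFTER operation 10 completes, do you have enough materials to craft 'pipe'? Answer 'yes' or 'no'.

After 1 (gather 1 mithril): mithril=1
After 2 (consume 1 mithril): (empty)
After 3 (gather 3 rubber): rubber=3
After 4 (gather 1 mithril): mithril=1 rubber=3
After 5 (consume 1 mithril): rubber=3
After 6 (consume 2 rubber): rubber=1
After 7 (gather 1 iron): iron=1 rubber=1
After 8 (craft pipe): pipe=4
After 9 (gather 2 rubber): pipe=4 rubber=2
After 10 (gather 2 iron): iron=2 pipe=4 rubber=2

Answer: yes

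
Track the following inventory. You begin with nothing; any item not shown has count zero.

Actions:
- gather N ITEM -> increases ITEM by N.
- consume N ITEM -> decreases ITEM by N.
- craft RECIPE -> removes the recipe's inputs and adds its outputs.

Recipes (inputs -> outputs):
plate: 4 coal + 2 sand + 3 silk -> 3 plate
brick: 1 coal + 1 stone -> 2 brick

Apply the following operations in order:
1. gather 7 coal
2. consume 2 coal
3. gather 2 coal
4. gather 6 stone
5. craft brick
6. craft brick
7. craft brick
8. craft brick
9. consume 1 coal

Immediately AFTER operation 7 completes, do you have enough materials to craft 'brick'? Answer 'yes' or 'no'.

Answer: yes

Derivation:
After 1 (gather 7 coal): coal=7
After 2 (consume 2 coal): coal=5
After 3 (gather 2 coal): coal=7
After 4 (gather 6 stone): coal=7 stone=6
After 5 (craft brick): brick=2 coal=6 stone=5
After 6 (craft brick): brick=4 coal=5 stone=4
After 7 (craft brick): brick=6 coal=4 stone=3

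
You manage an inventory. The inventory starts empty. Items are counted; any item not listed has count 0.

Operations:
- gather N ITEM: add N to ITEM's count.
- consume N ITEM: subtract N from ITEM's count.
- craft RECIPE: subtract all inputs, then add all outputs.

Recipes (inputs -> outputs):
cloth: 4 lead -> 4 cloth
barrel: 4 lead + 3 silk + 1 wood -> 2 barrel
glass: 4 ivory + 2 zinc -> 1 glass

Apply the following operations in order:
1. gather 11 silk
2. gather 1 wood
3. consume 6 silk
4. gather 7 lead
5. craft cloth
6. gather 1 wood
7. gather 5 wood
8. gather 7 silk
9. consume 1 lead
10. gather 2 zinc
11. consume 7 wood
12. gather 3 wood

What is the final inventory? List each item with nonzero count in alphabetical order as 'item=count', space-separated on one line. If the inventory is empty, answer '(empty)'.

Answer: cloth=4 lead=2 silk=12 wood=3 zinc=2

Derivation:
After 1 (gather 11 silk): silk=11
After 2 (gather 1 wood): silk=11 wood=1
After 3 (consume 6 silk): silk=5 wood=1
After 4 (gather 7 lead): lead=7 silk=5 wood=1
After 5 (craft cloth): cloth=4 lead=3 silk=5 wood=1
After 6 (gather 1 wood): cloth=4 lead=3 silk=5 wood=2
After 7 (gather 5 wood): cloth=4 lead=3 silk=5 wood=7
After 8 (gather 7 silk): cloth=4 lead=3 silk=12 wood=7
After 9 (consume 1 lead): cloth=4 lead=2 silk=12 wood=7
After 10 (gather 2 zinc): cloth=4 lead=2 silk=12 wood=7 zinc=2
After 11 (consume 7 wood): cloth=4 lead=2 silk=12 zinc=2
After 12 (gather 3 wood): cloth=4 lead=2 silk=12 wood=3 zinc=2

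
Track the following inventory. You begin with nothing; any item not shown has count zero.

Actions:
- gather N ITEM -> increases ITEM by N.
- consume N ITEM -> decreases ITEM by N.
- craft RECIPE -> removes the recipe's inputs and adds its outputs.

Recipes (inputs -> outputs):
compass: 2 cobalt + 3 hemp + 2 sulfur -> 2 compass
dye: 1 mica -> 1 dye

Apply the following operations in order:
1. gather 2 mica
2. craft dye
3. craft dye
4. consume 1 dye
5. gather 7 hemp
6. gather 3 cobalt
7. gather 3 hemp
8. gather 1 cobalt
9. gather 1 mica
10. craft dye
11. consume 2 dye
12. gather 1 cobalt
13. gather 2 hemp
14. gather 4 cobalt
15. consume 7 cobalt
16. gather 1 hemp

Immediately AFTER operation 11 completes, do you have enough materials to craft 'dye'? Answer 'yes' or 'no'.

Answer: no

Derivation:
After 1 (gather 2 mica): mica=2
After 2 (craft dye): dye=1 mica=1
After 3 (craft dye): dye=2
After 4 (consume 1 dye): dye=1
After 5 (gather 7 hemp): dye=1 hemp=7
After 6 (gather 3 cobalt): cobalt=3 dye=1 hemp=7
After 7 (gather 3 hemp): cobalt=3 dye=1 hemp=10
After 8 (gather 1 cobalt): cobalt=4 dye=1 hemp=10
After 9 (gather 1 mica): cobalt=4 dye=1 hemp=10 mica=1
After 10 (craft dye): cobalt=4 dye=2 hemp=10
After 11 (consume 2 dye): cobalt=4 hemp=10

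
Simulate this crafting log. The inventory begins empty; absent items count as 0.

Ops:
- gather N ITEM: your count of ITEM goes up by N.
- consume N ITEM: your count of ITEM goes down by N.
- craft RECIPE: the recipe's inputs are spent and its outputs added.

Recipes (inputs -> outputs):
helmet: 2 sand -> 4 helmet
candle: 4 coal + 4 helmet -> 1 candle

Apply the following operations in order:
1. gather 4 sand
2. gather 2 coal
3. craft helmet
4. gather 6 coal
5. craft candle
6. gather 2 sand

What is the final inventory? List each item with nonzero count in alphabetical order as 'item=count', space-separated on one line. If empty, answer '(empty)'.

After 1 (gather 4 sand): sand=4
After 2 (gather 2 coal): coal=2 sand=4
After 3 (craft helmet): coal=2 helmet=4 sand=2
After 4 (gather 6 coal): coal=8 helmet=4 sand=2
After 5 (craft candle): candle=1 coal=4 sand=2
After 6 (gather 2 sand): candle=1 coal=4 sand=4

Answer: candle=1 coal=4 sand=4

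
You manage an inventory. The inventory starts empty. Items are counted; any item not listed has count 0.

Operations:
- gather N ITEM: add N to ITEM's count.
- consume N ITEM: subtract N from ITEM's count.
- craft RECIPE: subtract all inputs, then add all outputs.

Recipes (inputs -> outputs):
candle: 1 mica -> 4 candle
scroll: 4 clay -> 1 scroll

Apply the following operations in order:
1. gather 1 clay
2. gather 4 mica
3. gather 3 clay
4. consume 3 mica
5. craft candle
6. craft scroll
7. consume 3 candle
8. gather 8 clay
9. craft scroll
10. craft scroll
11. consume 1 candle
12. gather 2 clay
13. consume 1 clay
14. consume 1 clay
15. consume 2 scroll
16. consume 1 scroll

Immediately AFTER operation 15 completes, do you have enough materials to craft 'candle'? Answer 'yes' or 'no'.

Answer: no

Derivation:
After 1 (gather 1 clay): clay=1
After 2 (gather 4 mica): clay=1 mica=4
After 3 (gather 3 clay): clay=4 mica=4
After 4 (consume 3 mica): clay=4 mica=1
After 5 (craft candle): candle=4 clay=4
After 6 (craft scroll): candle=4 scroll=1
After 7 (consume 3 candle): candle=1 scroll=1
After 8 (gather 8 clay): candle=1 clay=8 scroll=1
After 9 (craft scroll): candle=1 clay=4 scroll=2
After 10 (craft scroll): candle=1 scroll=3
After 11 (consume 1 candle): scroll=3
After 12 (gather 2 clay): clay=2 scroll=3
After 13 (consume 1 clay): clay=1 scroll=3
After 14 (consume 1 clay): scroll=3
After 15 (consume 2 scroll): scroll=1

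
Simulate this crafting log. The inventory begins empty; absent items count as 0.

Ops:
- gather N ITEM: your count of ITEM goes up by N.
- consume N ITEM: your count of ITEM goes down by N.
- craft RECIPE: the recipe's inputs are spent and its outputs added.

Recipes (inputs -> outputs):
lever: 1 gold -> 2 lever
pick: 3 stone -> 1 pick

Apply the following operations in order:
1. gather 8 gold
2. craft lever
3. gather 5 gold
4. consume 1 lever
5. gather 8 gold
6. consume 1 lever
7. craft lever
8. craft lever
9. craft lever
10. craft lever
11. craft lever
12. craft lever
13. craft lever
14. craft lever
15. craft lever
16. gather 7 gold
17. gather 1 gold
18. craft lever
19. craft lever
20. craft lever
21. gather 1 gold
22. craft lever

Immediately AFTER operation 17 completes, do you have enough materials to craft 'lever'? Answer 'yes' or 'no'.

After 1 (gather 8 gold): gold=8
After 2 (craft lever): gold=7 lever=2
After 3 (gather 5 gold): gold=12 lever=2
After 4 (consume 1 lever): gold=12 lever=1
After 5 (gather 8 gold): gold=20 lever=1
After 6 (consume 1 lever): gold=20
After 7 (craft lever): gold=19 lever=2
After 8 (craft lever): gold=18 lever=4
After 9 (craft lever): gold=17 lever=6
After 10 (craft lever): gold=16 lever=8
After 11 (craft lever): gold=15 lever=10
After 12 (craft lever): gold=14 lever=12
After 13 (craft lever): gold=13 lever=14
After 14 (craft lever): gold=12 lever=16
After 15 (craft lever): gold=11 lever=18
After 16 (gather 7 gold): gold=18 lever=18
After 17 (gather 1 gold): gold=19 lever=18

Answer: yes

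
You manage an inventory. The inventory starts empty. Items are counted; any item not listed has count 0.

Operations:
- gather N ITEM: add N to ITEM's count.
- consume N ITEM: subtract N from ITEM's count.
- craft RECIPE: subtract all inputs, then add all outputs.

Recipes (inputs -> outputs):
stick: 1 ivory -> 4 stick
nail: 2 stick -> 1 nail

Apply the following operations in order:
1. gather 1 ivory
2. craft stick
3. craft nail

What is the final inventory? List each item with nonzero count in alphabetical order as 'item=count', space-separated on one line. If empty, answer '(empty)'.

After 1 (gather 1 ivory): ivory=1
After 2 (craft stick): stick=4
After 3 (craft nail): nail=1 stick=2

Answer: nail=1 stick=2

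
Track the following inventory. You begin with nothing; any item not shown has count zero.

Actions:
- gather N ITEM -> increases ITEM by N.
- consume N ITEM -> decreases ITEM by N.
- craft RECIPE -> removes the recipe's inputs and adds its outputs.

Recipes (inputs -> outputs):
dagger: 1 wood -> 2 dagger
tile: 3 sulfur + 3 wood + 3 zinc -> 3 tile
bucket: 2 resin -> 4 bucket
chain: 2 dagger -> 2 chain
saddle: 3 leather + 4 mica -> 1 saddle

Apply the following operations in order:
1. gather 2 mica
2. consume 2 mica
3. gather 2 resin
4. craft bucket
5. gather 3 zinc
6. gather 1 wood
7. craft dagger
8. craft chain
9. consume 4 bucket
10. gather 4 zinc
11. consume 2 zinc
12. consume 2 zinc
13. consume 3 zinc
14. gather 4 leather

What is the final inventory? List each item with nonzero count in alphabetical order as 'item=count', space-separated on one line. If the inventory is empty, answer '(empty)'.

After 1 (gather 2 mica): mica=2
After 2 (consume 2 mica): (empty)
After 3 (gather 2 resin): resin=2
After 4 (craft bucket): bucket=4
After 5 (gather 3 zinc): bucket=4 zinc=3
After 6 (gather 1 wood): bucket=4 wood=1 zinc=3
After 7 (craft dagger): bucket=4 dagger=2 zinc=3
After 8 (craft chain): bucket=4 chain=2 zinc=3
After 9 (consume 4 bucket): chain=2 zinc=3
After 10 (gather 4 zinc): chain=2 zinc=7
After 11 (consume 2 zinc): chain=2 zinc=5
After 12 (consume 2 zinc): chain=2 zinc=3
After 13 (consume 3 zinc): chain=2
After 14 (gather 4 leather): chain=2 leather=4

Answer: chain=2 leather=4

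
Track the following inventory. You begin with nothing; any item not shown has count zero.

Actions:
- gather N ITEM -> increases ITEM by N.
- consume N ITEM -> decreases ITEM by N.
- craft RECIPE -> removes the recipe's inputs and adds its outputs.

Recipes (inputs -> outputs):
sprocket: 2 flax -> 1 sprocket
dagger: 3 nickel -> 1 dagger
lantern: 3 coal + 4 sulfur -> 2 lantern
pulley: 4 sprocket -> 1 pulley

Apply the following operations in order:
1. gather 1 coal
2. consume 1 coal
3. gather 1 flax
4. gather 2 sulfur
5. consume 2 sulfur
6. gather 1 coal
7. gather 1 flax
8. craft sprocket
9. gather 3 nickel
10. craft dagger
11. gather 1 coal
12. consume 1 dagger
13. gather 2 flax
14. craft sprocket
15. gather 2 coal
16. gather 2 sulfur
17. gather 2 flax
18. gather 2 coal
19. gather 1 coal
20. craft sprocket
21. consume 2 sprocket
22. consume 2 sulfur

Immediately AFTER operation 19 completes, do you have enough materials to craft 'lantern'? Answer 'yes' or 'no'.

After 1 (gather 1 coal): coal=1
After 2 (consume 1 coal): (empty)
After 3 (gather 1 flax): flax=1
After 4 (gather 2 sulfur): flax=1 sulfur=2
After 5 (consume 2 sulfur): flax=1
After 6 (gather 1 coal): coal=1 flax=1
After 7 (gather 1 flax): coal=1 flax=2
After 8 (craft sprocket): coal=1 sprocket=1
After 9 (gather 3 nickel): coal=1 nickel=3 sprocket=1
After 10 (craft dagger): coal=1 dagger=1 sprocket=1
After 11 (gather 1 coal): coal=2 dagger=1 sprocket=1
After 12 (consume 1 dagger): coal=2 sprocket=1
After 13 (gather 2 flax): coal=2 flax=2 sprocket=1
After 14 (craft sprocket): coal=2 sprocket=2
After 15 (gather 2 coal): coal=4 sprocket=2
After 16 (gather 2 sulfur): coal=4 sprocket=2 sulfur=2
After 17 (gather 2 flax): coal=4 flax=2 sprocket=2 sulfur=2
After 18 (gather 2 coal): coal=6 flax=2 sprocket=2 sulfur=2
After 19 (gather 1 coal): coal=7 flax=2 sprocket=2 sulfur=2

Answer: no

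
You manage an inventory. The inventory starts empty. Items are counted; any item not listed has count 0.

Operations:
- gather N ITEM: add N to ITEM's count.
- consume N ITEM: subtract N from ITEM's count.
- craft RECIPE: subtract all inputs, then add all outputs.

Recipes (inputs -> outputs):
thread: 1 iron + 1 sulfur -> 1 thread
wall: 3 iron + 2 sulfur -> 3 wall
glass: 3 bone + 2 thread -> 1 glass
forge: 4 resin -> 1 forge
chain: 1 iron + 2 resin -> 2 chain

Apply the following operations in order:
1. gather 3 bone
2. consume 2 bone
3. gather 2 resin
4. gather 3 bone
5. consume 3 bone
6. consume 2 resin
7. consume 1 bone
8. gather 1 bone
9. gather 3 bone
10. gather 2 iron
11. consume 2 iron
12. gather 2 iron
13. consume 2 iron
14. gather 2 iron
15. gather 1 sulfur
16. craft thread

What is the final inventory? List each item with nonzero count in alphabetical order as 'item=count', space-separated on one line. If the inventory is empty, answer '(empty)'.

After 1 (gather 3 bone): bone=3
After 2 (consume 2 bone): bone=1
After 3 (gather 2 resin): bone=1 resin=2
After 4 (gather 3 bone): bone=4 resin=2
After 5 (consume 3 bone): bone=1 resin=2
After 6 (consume 2 resin): bone=1
After 7 (consume 1 bone): (empty)
After 8 (gather 1 bone): bone=1
After 9 (gather 3 bone): bone=4
After 10 (gather 2 iron): bone=4 iron=2
After 11 (consume 2 iron): bone=4
After 12 (gather 2 iron): bone=4 iron=2
After 13 (consume 2 iron): bone=4
After 14 (gather 2 iron): bone=4 iron=2
After 15 (gather 1 sulfur): bone=4 iron=2 sulfur=1
After 16 (craft thread): bone=4 iron=1 thread=1

Answer: bone=4 iron=1 thread=1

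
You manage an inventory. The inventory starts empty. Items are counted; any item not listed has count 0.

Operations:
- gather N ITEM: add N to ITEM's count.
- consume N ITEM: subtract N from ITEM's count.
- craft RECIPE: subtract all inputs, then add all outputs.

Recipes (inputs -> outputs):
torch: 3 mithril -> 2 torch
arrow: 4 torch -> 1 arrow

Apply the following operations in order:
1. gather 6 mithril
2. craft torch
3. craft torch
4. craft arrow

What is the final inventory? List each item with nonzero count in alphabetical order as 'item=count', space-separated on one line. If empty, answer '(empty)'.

After 1 (gather 6 mithril): mithril=6
After 2 (craft torch): mithril=3 torch=2
After 3 (craft torch): torch=4
After 4 (craft arrow): arrow=1

Answer: arrow=1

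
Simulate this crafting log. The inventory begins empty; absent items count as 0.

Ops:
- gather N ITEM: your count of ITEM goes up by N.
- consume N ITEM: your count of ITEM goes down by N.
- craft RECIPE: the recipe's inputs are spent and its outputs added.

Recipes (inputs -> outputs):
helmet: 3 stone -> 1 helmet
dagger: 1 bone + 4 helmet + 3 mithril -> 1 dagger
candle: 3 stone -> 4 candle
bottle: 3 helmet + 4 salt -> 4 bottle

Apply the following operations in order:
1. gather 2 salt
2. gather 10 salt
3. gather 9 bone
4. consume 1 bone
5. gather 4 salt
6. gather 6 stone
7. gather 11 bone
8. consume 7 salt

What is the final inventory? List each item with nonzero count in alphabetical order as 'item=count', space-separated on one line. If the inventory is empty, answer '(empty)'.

After 1 (gather 2 salt): salt=2
After 2 (gather 10 salt): salt=12
After 3 (gather 9 bone): bone=9 salt=12
After 4 (consume 1 bone): bone=8 salt=12
After 5 (gather 4 salt): bone=8 salt=16
After 6 (gather 6 stone): bone=8 salt=16 stone=6
After 7 (gather 11 bone): bone=19 salt=16 stone=6
After 8 (consume 7 salt): bone=19 salt=9 stone=6

Answer: bone=19 salt=9 stone=6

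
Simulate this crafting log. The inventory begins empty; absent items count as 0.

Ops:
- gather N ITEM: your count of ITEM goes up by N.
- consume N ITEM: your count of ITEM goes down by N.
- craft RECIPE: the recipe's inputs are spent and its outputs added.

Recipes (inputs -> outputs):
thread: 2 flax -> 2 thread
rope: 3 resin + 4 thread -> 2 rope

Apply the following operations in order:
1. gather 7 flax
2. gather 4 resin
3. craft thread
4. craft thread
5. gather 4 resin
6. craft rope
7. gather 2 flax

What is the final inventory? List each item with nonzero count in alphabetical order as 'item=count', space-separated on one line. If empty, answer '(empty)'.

After 1 (gather 7 flax): flax=7
After 2 (gather 4 resin): flax=7 resin=4
After 3 (craft thread): flax=5 resin=4 thread=2
After 4 (craft thread): flax=3 resin=4 thread=4
After 5 (gather 4 resin): flax=3 resin=8 thread=4
After 6 (craft rope): flax=3 resin=5 rope=2
After 7 (gather 2 flax): flax=5 resin=5 rope=2

Answer: flax=5 resin=5 rope=2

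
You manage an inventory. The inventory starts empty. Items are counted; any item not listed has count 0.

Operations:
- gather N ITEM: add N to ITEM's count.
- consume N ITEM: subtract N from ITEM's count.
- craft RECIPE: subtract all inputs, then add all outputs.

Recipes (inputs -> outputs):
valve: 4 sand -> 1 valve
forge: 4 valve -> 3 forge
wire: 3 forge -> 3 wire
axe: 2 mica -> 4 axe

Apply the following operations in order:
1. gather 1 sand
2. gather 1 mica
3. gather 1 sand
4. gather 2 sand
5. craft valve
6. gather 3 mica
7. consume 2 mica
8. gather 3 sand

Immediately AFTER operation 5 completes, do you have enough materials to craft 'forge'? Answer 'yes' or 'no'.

After 1 (gather 1 sand): sand=1
After 2 (gather 1 mica): mica=1 sand=1
After 3 (gather 1 sand): mica=1 sand=2
After 4 (gather 2 sand): mica=1 sand=4
After 5 (craft valve): mica=1 valve=1

Answer: no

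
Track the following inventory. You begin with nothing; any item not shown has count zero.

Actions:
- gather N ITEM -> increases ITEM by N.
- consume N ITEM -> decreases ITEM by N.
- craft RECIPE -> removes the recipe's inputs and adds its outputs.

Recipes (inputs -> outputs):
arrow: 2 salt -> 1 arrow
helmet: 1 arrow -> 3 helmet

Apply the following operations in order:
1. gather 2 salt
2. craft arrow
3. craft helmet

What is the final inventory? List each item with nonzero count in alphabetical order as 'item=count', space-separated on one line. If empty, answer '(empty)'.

After 1 (gather 2 salt): salt=2
After 2 (craft arrow): arrow=1
After 3 (craft helmet): helmet=3

Answer: helmet=3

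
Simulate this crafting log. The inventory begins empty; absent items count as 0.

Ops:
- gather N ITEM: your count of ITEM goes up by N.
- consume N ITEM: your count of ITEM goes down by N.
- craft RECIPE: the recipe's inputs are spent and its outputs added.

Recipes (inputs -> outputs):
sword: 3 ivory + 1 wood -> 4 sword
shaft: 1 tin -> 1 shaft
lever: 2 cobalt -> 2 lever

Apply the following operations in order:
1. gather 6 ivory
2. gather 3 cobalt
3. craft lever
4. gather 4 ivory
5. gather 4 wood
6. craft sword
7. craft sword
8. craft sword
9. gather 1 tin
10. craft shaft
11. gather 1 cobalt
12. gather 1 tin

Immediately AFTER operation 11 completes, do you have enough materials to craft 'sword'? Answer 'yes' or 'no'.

Answer: no

Derivation:
After 1 (gather 6 ivory): ivory=6
After 2 (gather 3 cobalt): cobalt=3 ivory=6
After 3 (craft lever): cobalt=1 ivory=6 lever=2
After 4 (gather 4 ivory): cobalt=1 ivory=10 lever=2
After 5 (gather 4 wood): cobalt=1 ivory=10 lever=2 wood=4
After 6 (craft sword): cobalt=1 ivory=7 lever=2 sword=4 wood=3
After 7 (craft sword): cobalt=1 ivory=4 lever=2 sword=8 wood=2
After 8 (craft sword): cobalt=1 ivory=1 lever=2 sword=12 wood=1
After 9 (gather 1 tin): cobalt=1 ivory=1 lever=2 sword=12 tin=1 wood=1
After 10 (craft shaft): cobalt=1 ivory=1 lever=2 shaft=1 sword=12 wood=1
After 11 (gather 1 cobalt): cobalt=2 ivory=1 lever=2 shaft=1 sword=12 wood=1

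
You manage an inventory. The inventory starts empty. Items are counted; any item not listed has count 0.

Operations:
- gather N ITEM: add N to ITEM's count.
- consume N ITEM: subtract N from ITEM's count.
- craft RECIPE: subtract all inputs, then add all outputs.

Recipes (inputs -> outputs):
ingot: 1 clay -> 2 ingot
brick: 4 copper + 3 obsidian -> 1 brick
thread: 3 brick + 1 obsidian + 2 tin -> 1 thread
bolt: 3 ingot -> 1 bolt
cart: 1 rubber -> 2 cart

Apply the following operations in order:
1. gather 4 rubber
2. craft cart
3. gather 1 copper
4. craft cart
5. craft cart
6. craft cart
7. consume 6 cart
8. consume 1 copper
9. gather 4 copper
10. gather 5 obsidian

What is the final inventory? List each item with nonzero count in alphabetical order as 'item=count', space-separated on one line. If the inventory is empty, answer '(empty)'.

Answer: cart=2 copper=4 obsidian=5

Derivation:
After 1 (gather 4 rubber): rubber=4
After 2 (craft cart): cart=2 rubber=3
After 3 (gather 1 copper): cart=2 copper=1 rubber=3
After 4 (craft cart): cart=4 copper=1 rubber=2
After 5 (craft cart): cart=6 copper=1 rubber=1
After 6 (craft cart): cart=8 copper=1
After 7 (consume 6 cart): cart=2 copper=1
After 8 (consume 1 copper): cart=2
After 9 (gather 4 copper): cart=2 copper=4
After 10 (gather 5 obsidian): cart=2 copper=4 obsidian=5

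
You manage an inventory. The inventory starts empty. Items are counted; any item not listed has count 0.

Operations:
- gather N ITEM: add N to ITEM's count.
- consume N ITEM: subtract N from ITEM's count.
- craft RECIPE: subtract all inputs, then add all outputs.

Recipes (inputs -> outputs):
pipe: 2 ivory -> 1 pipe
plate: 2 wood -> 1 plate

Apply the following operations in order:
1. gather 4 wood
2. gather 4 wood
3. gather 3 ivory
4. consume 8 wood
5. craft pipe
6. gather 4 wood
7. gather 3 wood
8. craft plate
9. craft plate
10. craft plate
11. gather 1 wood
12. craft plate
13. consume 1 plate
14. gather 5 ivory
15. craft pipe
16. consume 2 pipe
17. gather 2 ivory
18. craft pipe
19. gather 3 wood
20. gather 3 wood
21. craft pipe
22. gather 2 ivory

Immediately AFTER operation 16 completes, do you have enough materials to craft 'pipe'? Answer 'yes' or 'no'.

After 1 (gather 4 wood): wood=4
After 2 (gather 4 wood): wood=8
After 3 (gather 3 ivory): ivory=3 wood=8
After 4 (consume 8 wood): ivory=3
After 5 (craft pipe): ivory=1 pipe=1
After 6 (gather 4 wood): ivory=1 pipe=1 wood=4
After 7 (gather 3 wood): ivory=1 pipe=1 wood=7
After 8 (craft plate): ivory=1 pipe=1 plate=1 wood=5
After 9 (craft plate): ivory=1 pipe=1 plate=2 wood=3
After 10 (craft plate): ivory=1 pipe=1 plate=3 wood=1
After 11 (gather 1 wood): ivory=1 pipe=1 plate=3 wood=2
After 12 (craft plate): ivory=1 pipe=1 plate=4
After 13 (consume 1 plate): ivory=1 pipe=1 plate=3
After 14 (gather 5 ivory): ivory=6 pipe=1 plate=3
After 15 (craft pipe): ivory=4 pipe=2 plate=3
After 16 (consume 2 pipe): ivory=4 plate=3

Answer: yes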